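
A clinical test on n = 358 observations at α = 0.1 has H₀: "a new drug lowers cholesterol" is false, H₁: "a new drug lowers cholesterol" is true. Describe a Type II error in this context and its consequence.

Type II error: failing to reject H₀ when it is false — concluding that a new drug lowers cholesterol is not supported when in fact it is. Consequence: shelving an effective drug — patients miss out on a treatment that would have helped.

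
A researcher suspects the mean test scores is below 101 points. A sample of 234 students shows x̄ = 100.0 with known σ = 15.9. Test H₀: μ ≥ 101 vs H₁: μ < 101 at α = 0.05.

z = -0.962. Critical value: -1.645. Fail to reject H₀.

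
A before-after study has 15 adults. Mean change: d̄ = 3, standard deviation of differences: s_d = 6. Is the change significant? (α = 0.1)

t = d̄/(s_d/√n) = 3/(6/√15) = 1.936. df = 14, critical t = ±1.761. Reject H₀.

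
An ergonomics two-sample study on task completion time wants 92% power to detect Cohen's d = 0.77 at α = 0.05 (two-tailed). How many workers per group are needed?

z_{α/2} = 1.96, z_β = Φ⁻¹(0.92) = 1.405. For medium effect (d = 0.77): n per group = 2(z_{α/2} + z_β)²/d² = 2(1.96 + 1.405)²/0.77² = 38.2 → 39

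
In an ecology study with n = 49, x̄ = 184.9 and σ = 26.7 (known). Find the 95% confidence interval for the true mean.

CI = x̄ ± z*(σ/√n) = 184.9 ± 1.96(26.7/√49) = 184.9 ± 7.48 = (177.42, 192.38)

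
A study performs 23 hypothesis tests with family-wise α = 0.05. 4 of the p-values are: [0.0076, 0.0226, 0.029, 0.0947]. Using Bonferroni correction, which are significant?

Bonferroni α = 0.05/23 = 0.00217. None of the given p-values are significant.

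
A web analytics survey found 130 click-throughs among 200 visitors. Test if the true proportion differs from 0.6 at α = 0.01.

p̂ = 0.65, p₀ = 0.6. z = (p̂ - p₀)/√(p₀(1-p₀)/n) = 1.443. Critical: ±2.576. Fail to reject H₀.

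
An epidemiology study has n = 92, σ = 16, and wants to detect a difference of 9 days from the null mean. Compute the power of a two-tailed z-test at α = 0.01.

SE = σ/√n = 16/√92 = 1.668. Non-centrality λ = d/SE = 9/1.668 = 5.395. Power ≈ Φ(λ - z_{α/2}) = Φ(5.395 - 2.576) = Φ(2.819) = 0.998.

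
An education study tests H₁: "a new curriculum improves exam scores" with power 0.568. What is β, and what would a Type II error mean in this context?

β = 1 - power = 1 - 0.568 = 0.432. A Type II error is failing to reject H₀ when H₀ is false (false negative) — here, failing to conclude that a new curriculum improves exam scores when in fact it is true. Consequence: keeping the old curriculum when the new one would have helped students.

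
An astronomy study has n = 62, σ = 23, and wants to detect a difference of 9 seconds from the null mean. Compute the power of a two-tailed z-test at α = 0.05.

SE = σ/√n = 23/√62 = 2.921. Non-centrality λ = d/SE = 9/2.921 = 3.081. Power ≈ Φ(λ - z_{α/2}) = Φ(3.081 - 1.96) = Φ(1.121) = 0.869.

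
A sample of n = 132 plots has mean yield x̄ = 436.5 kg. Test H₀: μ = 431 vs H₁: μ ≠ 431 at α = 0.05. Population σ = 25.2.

z = (x̄ - μ₀)/(σ/√n) = (436.5 - 431)/(25.2/√132) = 2.508. Critical value: ±1.96. Since |2.508| > 1.96, Reject H₀.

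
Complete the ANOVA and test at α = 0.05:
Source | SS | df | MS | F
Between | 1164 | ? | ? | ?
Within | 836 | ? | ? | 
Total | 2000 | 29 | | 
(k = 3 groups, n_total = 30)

df_between = 2, df_within = 27. MS_between = 582.0, MS_within = 30.96. F = 18.797, F_crit ≈ 3.354. Reject H₀.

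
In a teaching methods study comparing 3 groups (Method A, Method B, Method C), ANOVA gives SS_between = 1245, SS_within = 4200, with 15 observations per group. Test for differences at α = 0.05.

df_between = 2, df_within = 42. F = MS_between/MS_within = 622.5/100.0 = 6.225. F_crit ≈ 3.22. Reject H₀. At least one mean differs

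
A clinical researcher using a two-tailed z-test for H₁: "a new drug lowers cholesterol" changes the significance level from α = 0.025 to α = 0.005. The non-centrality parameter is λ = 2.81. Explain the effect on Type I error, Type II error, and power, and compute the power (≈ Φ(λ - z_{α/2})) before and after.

Decreasing α from 0.025 to 0.005:
• Type I error rate decreases (α is the Type I rate by definition).
• Critical value moves from z_{α/2} = 2.241 to 2.807, so power = Φ(λ - z_{α/2}) goes from Φ(2.81 - 2.241) = 0.715 to Φ(2.81 - 2.807) = 0.501.
• Type II error rate β = 1 - power therefore increases (0.285 → 0.499).
Appropriate when false positives are costly — here, approving an ineffective drug — patients take a useless medication and may skip effective alternatives.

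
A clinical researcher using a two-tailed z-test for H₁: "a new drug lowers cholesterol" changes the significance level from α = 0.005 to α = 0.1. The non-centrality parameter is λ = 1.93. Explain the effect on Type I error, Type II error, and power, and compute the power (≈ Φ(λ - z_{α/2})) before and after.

Increasing α from 0.005 to 0.1:
• Type I error rate increases (α is the Type I rate by definition).
• Critical value moves from z_{α/2} = 2.807 to 1.645, so power = Φ(λ - z_{α/2}) goes from Φ(1.93 - 2.807) = 0.19 to Φ(1.93 - 1.645) = 0.612.
• Type II error rate β = 1 - power therefore decreases (0.81 → 0.388).
Appropriate when false negatives are costly — here, shelving an effective drug — patients miss out on a treatment that would have helped.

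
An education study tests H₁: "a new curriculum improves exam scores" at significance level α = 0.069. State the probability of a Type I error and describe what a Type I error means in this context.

P(Type I error) = α = 0.069. A Type I error is rejecting H₀ when H₀ is actually true (false positive) — here, concluding that a new curriculum improves exam scores when in fact this is not the case. Consequence: adopting a curriculum that gives no real benefit — disruption for nothing.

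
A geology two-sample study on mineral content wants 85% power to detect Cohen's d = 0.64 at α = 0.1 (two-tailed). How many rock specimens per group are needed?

z_{α/2} = 1.645, z_β = Φ⁻¹(0.85) = 1.036. For medium effect (d = 0.64): n per group = 2(z_{α/2} + z_β)²/d² = 2(1.645 + 1.036)²/0.64² = 35.1 → 36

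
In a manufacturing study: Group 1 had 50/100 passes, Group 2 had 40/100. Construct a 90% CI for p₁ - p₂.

p̂₁ = 0.5, p̂₂ = 0.4. Difference = 0.1. CI = (-0.015, 0.215)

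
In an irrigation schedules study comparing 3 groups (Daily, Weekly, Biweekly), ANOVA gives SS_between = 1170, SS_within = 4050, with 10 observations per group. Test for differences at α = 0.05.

df_between = 2, df_within = 27. F = MS_between/MS_within = 585.0/150.0 = 3.9. F_crit ≈ 3.354. Reject H₀. At least one mean differs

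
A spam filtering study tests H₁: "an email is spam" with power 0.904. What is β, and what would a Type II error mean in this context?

β = 1 - power = 1 - 0.904 = 0.096. A Type II error is failing to reject H₀ when H₀ is false (false negative) — here, failing to conclude that an email is spam when in fact it is true. Consequence: a spam email lands in the inbox.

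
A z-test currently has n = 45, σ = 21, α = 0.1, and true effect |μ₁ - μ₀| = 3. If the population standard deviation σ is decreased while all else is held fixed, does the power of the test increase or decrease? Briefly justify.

Power increases: a smaller σ shrinks the standard error σ/√n, moving the sampling distribution under H₁ further from the critical value.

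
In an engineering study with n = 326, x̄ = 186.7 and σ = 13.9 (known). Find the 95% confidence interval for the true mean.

CI = x̄ ± z*(σ/√n) = 186.7 ± 1.96(13.9/√326) = 186.7 ± 1.51 = (185.19, 188.21)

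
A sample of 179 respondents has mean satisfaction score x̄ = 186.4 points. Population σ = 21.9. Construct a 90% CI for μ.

CI = x̄ ± z*(σ/√n) = 186.4 ± 1.645(21.9/√179) = 186.4 ± 2.69 = (183.71, 189.09)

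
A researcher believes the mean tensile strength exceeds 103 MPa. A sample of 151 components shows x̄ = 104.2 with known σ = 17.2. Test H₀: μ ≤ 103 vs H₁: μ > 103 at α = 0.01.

z = 0.857. Critical value: 2.33. Fail to reject H₀.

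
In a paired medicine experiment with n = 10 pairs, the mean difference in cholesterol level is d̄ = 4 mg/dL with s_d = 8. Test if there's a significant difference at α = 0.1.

t = d̄/(s_d/√n) = 4/(8/√10) = 1.581. df = 9, critical t = ±1.833. Fail to reject H₀.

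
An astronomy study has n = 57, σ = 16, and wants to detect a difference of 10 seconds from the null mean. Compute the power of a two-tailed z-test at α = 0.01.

SE = σ/√n = 16/√57 = 2.119. Non-centrality λ = d/SE = 10/2.119 = 4.719. Power ≈ Φ(λ - z_{α/2}) = Φ(4.719 - 2.576) = Φ(2.143) = 0.984.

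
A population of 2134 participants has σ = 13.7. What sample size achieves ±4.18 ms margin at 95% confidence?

Without FPC: n₀ = (1.96×13.7/4.18)² = 41.267. With FPC: n = n₀N/(n₀+N-1) = 40.5 → n = 41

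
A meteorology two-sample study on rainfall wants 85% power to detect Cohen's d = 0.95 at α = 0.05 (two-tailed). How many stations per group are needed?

z_{α/2} = 1.96, z_β = Φ⁻¹(0.85) = 1.036. For large effect (d = 0.95): n per group = 2(z_{α/2} + z_β)²/d² = 2(1.96 + 1.036)²/0.95² = 19.9 → 20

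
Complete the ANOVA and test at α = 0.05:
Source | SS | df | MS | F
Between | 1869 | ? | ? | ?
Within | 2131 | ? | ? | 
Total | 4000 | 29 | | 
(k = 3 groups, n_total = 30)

df_between = 2, df_within = 27. MS_between = 934.5, MS_within = 78.93. F = 11.84, F_crit ≈ 3.354. Reject H₀.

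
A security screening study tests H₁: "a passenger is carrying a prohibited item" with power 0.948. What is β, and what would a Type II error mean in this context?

β = 1 - power = 1 - 0.948 = 0.052. A Type II error is failing to reject H₀ when H₀ is false (false negative) — here, failing to conclude that a passenger is carrying a prohibited item when in fact it is true. Consequence: letting a prohibited item through — security breach.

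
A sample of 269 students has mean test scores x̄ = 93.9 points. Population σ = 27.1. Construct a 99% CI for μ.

CI = x̄ ± z*(σ/√n) = 93.9 ± 2.576(27.1/√269) = 93.9 ± 4.26 = (89.64, 98.16)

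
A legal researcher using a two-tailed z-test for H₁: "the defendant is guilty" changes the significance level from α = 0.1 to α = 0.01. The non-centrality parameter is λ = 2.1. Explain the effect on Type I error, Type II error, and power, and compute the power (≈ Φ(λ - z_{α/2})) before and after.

Decreasing α from 0.1 to 0.01:
• Type I error rate decreases (α is the Type I rate by definition).
• Critical value moves from z_{α/2} = 1.645 to 2.576, so power = Φ(λ - z_{α/2}) goes from Φ(2.1 - 1.645) = 0.675 to Φ(2.1 - 2.576) = 0.317.
• Type II error rate β = 1 - power therefore increases (0.325 → 0.683).
Appropriate when false positives are costly — here, convicting an innocent person.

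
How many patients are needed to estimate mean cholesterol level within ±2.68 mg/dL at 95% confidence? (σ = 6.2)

n = (z*σ/E)² = (1.96×6.2/2.68)² = 20.6 → n = 21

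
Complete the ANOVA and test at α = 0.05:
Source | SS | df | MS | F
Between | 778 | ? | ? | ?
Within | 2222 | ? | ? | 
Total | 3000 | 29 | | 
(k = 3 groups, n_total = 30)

df_between = 2, df_within = 27. MS_between = 389.0, MS_within = 82.3. F = 4.727, F_crit ≈ 3.354. Reject H₀.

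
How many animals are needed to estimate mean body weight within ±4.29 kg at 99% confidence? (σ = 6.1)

n = (z*σ/E)² = (2.576×6.1/4.29)² = 13.4 → n = 14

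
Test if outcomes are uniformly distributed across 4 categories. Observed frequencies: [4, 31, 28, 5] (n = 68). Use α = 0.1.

Expected = 17 each. χ² = Σ(O-E)²/E = 37.059. df = 3, critical value = 6.251. Reject H₀.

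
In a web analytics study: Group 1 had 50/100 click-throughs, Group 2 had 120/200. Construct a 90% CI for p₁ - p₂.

p̂₁ = 0.5, p̂₂ = 0.6. Difference = -0.1. CI = (-0.2, 0.0)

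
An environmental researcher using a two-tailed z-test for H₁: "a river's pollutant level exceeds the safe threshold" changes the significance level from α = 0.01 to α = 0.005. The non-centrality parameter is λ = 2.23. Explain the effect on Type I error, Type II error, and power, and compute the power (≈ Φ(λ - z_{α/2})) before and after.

Decreasing α from 0.01 to 0.005:
• Type I error rate decreases (α is the Type I rate by definition).
• Critical value moves from z_{α/2} = 2.576 to 2.807, so power = Φ(λ - z_{α/2}) goes from Φ(2.23 - 2.576) = 0.365 to Φ(2.23 - 2.807) = 0.282.
• Type II error rate β = 1 - power therefore increases (0.635 → 0.718).
Appropriate when false positives are costly — here, shutting down a compliant factory unnecessarily.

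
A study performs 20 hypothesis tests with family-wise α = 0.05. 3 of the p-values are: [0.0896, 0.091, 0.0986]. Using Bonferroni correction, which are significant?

Bonferroni α = 0.05/20 = 0.0025. None of the given p-values are significant.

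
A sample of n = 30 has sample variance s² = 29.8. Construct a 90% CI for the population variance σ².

df = 29. χ²_{0.05} = 42.557, χ²_{0.95} = 17.708. CI for σ² = ((n-1)s²/χ²_{α/2}, (n-1)s²/χ²_{1-α/2}) = (29·29.8/42.557, 29·29.8/17.708) = (20.31, 48.8)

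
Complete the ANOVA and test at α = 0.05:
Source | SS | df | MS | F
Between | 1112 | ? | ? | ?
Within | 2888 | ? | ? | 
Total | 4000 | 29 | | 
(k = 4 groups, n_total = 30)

df_between = 3, df_within = 26. MS_between = 370.67, MS_within = 111.08. F = 3.337, F_crit ≈ 2.975. Reject H₀.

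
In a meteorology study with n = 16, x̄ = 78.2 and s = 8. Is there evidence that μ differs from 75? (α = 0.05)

t = (x̄ - μ₀)/(s/√n) = (78.2 - 75)/(8/√16) = 1.6. df = 15, critical t = ±2.131. Fail to reject H₀.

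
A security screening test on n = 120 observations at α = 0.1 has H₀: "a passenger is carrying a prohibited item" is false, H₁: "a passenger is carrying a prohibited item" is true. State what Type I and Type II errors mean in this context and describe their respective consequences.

Type I (false positive): concluding that a passenger is carrying a prohibited item when it is not — detaining an innocent passenger — delay and inconvenience. Type II (false negative): failing to conclude that a passenger is carrying a prohibited item when it is — letting a prohibited item through — security breach. Which is costlier depends on domain priorities and is a judgement call rather than a statistical fact.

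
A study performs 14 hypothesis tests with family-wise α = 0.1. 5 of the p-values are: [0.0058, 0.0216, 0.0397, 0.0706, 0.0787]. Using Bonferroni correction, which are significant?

Bonferroni α = 0.1/14 = 0.00714. Significant p-values: [0.0058]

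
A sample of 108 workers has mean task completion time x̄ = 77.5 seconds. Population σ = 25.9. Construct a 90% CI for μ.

CI = x̄ ± z*(σ/√n) = 77.5 ± 1.645(25.9/√108) = 77.5 ± 4.1 = (73.4, 81.6)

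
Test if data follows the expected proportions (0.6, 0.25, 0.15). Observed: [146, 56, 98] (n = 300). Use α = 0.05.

Expected: [180.0, 75.0, 45.0]. χ² = 73.658. df = 2, critical = 5.991. Reject H₀.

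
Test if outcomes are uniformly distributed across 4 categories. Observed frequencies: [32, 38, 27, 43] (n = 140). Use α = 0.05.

Expected = 35 each. χ² = Σ(O-E)²/E = 4.171. df = 3, critical value = 7.815. Fail to reject H₀.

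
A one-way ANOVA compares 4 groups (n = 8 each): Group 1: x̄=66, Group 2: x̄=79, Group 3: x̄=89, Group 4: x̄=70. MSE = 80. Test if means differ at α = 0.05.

Grand mean = 76.0. SS_between = 2512.0, MS_between = 837.33. F = 10.467, F_crit ≈ 2.947. Reject H₀.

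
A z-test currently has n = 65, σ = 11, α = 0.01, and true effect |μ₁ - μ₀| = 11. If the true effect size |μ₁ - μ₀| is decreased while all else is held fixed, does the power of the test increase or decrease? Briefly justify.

Power decreases: a smaller true effect decreases the non-centrality λ = |μ₁ - μ₀|/(σ/√n).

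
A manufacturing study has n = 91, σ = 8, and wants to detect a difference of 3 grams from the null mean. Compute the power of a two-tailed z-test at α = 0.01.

SE = σ/√n = 8/√91 = 0.839. Non-centrality λ = d/SE = 3/0.839 = 3.577. Power ≈ Φ(λ - z_{α/2}) = Φ(3.577 - 2.576) = Φ(1.001) = 0.842.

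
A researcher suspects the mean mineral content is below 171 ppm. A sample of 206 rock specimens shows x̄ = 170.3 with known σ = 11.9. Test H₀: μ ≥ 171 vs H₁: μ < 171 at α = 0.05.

z = -0.844. Critical value: -1.645. Fail to reject H₀.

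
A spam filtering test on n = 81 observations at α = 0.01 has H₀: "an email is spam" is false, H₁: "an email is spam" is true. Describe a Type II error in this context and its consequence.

Type II error: failing to reject H₀ when it is false — concluding that an email is spam is not supported when in fact it is. Consequence: a spam email lands in the inbox.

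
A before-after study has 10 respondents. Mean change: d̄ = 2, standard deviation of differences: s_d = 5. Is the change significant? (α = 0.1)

t = d̄/(s_d/√n) = 2/(5/√10) = 1.265. df = 9, critical t = ±1.833. Fail to reject H₀.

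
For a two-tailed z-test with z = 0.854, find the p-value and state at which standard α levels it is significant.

p = 2·P(Z > |0.854|) = 2·(1 - Φ(0.854)) ≈ 0.3931. Not significant at any standard level.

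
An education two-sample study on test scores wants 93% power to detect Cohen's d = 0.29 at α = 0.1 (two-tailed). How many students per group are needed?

z_{α/2} = 1.645, z_β = Φ⁻¹(0.93) = 1.476. For small effect (d = 0.29): n per group = 2(z_{α/2} + z_β)²/d² = 2(1.645 + 1.476)²/0.29² = 231.6 → 232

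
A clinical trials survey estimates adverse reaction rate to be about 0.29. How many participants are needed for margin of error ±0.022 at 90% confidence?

n = z²p(1-p)/E² = 1.645²×0.29×0.71/0.022² = 1151.2 → n = 1152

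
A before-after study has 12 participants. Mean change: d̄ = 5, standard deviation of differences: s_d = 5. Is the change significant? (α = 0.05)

t = d̄/(s_d/√n) = 5/(5/√12) = 3.464. df = 11, critical t = ±2.201. Reject H₀.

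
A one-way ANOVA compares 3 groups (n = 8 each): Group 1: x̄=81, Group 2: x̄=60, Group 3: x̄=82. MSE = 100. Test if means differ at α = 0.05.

Grand mean = 74.33. SS_between = 2469.33, MS_between = 1234.67. F = 12.347, F_crit ≈ 3.467. Reject H₀.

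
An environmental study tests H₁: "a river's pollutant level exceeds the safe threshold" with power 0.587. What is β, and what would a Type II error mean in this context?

β = 1 - power = 1 - 0.587 = 0.413. A Type II error is failing to reject H₀ when H₀ is false (false negative) — here, failing to conclude that a river's pollutant level exceeds the safe threshold when in fact it is true. Consequence: allowing unsafe pollution to continue.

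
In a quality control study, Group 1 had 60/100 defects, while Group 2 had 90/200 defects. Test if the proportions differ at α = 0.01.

p̂₁ = 0.6, p̂₂ = 0.45, pooled p̂ = 0.5. z = 2.449. Critical: ±2.576. Fail to reject H₀.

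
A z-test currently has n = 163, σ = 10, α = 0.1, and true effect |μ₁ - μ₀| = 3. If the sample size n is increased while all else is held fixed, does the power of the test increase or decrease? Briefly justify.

Power increases: a larger n shrinks the standard error σ/√n, moving the sampling distribution under H₁ further from the critical value.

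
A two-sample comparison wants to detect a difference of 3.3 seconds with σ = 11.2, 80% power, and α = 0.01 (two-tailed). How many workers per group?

n per group = 2(z_α/2 + z_β)²σ²/d² = 2×(2.576 + 0.84)²×11.2²/3.3² = 268.8 → n = 269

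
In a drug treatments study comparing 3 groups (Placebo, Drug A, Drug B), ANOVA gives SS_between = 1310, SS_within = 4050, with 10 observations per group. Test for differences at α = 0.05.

df_between = 2, df_within = 27. F = MS_between/MS_within = 655.0/150.0 = 4.367. F_crit ≈ 3.354. Reject H₀. At least one mean differs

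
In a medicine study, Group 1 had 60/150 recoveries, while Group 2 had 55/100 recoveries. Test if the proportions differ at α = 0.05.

p̂₁ = 0.4, p̂₂ = 0.55, pooled p̂ = 0.46. z = -2.331. Critical: ±1.96. Reject H₀.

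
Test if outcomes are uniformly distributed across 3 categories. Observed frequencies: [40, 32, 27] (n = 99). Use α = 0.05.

Expected = 33 each. χ² = Σ(O-E)²/E = 2.606. df = 2, critical value = 5.991. Fail to reject H₀.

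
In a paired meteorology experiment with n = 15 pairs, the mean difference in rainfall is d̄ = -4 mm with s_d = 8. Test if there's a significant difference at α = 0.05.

t = d̄/(s_d/√n) = -4/(8/√15) = -1.936. df = 14, critical t = ±2.145. Fail to reject H₀.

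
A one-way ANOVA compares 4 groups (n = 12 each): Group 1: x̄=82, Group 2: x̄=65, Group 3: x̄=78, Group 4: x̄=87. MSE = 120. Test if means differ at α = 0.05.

Grand mean = 78.0. SS_between = 3192.0, MS_between = 1064.0. F = 8.867, F_crit ≈ 2.816. Reject H₀.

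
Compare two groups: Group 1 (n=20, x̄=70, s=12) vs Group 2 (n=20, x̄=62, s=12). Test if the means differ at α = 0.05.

Pooled sp = 12.0. t = 2.108, df = 38. Critical t = ±2.024. Reject H₀.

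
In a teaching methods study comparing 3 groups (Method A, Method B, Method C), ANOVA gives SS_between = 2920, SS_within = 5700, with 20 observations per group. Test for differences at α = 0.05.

df_between = 2, df_within = 57. F = MS_between/MS_within = 1460.0/100.0 = 14.6. F_crit ≈ 3.159. Reject H₀. At least one mean differs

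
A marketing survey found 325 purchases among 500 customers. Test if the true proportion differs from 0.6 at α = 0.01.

p̂ = 0.65, p₀ = 0.6. z = (p̂ - p₀)/√(p₀(1-p₀)/n) = 2.282. Critical: ±2.576. Fail to reject H₀.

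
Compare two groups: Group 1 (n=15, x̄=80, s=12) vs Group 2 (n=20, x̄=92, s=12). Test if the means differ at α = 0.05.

Pooled sp = 12.0. t = -2.928, df = 33. Critical t = ±2.035. Reject H₀.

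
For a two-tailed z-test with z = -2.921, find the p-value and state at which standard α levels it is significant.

p = 2·P(Z > |-2.921|) = 2·(1 - Φ(2.921)) ≈ 0.0035. Significant at α = 0.1; Significant at α = 0.05; Significant at α = 0.01.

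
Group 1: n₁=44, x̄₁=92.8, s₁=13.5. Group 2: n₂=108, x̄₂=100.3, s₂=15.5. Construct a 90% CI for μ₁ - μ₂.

Difference = -7.5. SE = √(13.5²/44 + 15.5²/108) = 2.523. CI = (-11.65, -3.35)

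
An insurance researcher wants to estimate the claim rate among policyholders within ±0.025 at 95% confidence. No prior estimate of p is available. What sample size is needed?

Conservative approach: use p = 0.5 (maximizes p(1-p) = 0.25). n = z²(0.25)/E² = 1.96²×0.25/0.025² = 1536.6 → n = 1537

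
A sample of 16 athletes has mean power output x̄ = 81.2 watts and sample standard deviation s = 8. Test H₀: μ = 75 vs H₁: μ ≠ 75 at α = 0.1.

t = (x̄ - μ₀)/(s/√n) = (81.2 - 75)/(8/√16) = 3.1. df = 15, critical t = ±1.753. Reject H₀.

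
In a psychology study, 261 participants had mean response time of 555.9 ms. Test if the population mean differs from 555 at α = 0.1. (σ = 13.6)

z = (x̄ - μ₀)/(σ/√n) = (555.9 - 555)/(13.6/√261) = 1.069. Critical value: ±1.645. Since |1.069| ≤ 1.645, Fail to reject H₀.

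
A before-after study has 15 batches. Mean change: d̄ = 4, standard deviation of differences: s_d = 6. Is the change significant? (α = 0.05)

t = d̄/(s_d/√n) = 4/(6/√15) = 2.582. df = 14, critical t = ±2.145. Reject H₀.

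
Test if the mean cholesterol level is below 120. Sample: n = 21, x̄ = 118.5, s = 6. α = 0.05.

t = (118.5 - 120)/(6/√21) = -1.146, df = 20. Critical t = -1.725. Fail to reject H₀.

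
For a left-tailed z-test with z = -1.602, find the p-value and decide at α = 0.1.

p = P(Z < -1.602) = Φ(-1.602) ≈ 0.0546. Since p < 0.1, reject H₀ (significant) at α = 0.1.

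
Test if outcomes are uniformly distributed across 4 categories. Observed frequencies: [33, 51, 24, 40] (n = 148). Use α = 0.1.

Expected = 37 each. χ² = Σ(O-E)²/E = 10.541. df = 3, critical value = 6.251. Reject H₀.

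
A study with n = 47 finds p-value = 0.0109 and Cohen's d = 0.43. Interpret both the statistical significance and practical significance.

Statistically significant (p = 0.0109 < 0.05). Cohen's d = 0.43 indicates a small effect size. Both statistical and practical significance should be considered.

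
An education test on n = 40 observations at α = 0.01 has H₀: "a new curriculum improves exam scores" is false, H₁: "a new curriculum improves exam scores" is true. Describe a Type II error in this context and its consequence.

Type II error: failing to reject H₀ when it is false — concluding that a new curriculum improves exam scores is not supported when in fact it is. Consequence: keeping the old curriculum when the new one would have helped students.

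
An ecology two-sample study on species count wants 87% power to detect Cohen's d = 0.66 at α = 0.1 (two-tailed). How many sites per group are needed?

z_{α/2} = 1.645, z_β = Φ⁻¹(0.87) = 1.126. For medium effect (d = 0.66): n per group = 2(z_{α/2} + z_β)²/d² = 2(1.645 + 1.126)²/0.66² = 35.3 → 36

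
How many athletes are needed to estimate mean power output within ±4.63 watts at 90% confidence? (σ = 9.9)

n = (z*σ/E)² = (1.645×9.9/4.63)² = 12.4 → n = 13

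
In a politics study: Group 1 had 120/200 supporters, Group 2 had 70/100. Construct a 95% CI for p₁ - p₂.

p̂₁ = 0.6, p̂₂ = 0.7. Difference = -0.1. CI = (-0.213, 0.013)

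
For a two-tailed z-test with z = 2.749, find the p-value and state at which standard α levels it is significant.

p = 2·P(Z > |2.749|) = 2·(1 - Φ(2.749)) ≈ 0.006. Significant at α = 0.1; Significant at α = 0.05; Significant at α = 0.01.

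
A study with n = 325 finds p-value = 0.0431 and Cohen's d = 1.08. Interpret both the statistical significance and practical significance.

Statistically significant (p = 0.0431 < 0.05). Cohen's d = 1.08 indicates a large effect size. Both statistical and practical significance should be considered.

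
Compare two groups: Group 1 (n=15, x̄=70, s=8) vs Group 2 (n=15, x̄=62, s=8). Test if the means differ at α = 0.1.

Pooled sp = 8.0. t = 2.739, df = 28. Critical t = ±1.701. Reject H₀.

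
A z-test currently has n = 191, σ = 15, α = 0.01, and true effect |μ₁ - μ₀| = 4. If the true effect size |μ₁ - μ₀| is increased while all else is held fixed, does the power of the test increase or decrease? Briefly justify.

Power increases: a larger true effect increases the non-centrality λ = |μ₁ - μ₀|/(σ/√n).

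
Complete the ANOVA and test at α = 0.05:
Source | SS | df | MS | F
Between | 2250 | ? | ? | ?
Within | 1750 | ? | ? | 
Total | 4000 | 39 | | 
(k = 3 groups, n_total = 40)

df_between = 2, df_within = 37. MS_between = 1125.0, MS_within = 47.3. F = 23.786, F_crit ≈ 3.252. Reject H₀.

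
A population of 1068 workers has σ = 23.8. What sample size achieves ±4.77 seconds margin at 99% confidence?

Without FPC: n₀ = (2.576×23.8/4.77)² = 165.2. With FPC: n = n₀N/(n₀+N-1) = 143.2 → n = 144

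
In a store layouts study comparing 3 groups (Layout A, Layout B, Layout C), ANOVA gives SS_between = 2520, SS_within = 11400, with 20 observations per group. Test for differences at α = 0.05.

df_between = 2, df_within = 57. F = MS_between/MS_within = 1260.0/200.0 = 6.3. F_crit ≈ 3.159. Reject H₀. At least one mean differs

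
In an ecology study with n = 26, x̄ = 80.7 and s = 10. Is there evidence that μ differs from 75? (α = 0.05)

t = (x̄ - μ₀)/(s/√n) = (80.7 - 75)/(10/√26) = 2.906. df = 25, critical t = ±2.06. Reject H₀.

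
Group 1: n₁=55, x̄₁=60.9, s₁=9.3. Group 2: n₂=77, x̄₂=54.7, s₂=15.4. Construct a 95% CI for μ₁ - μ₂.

Difference = 6.2. SE = √(9.3²/55 + 15.4²/77) = 2.157. CI = (1.97, 10.43)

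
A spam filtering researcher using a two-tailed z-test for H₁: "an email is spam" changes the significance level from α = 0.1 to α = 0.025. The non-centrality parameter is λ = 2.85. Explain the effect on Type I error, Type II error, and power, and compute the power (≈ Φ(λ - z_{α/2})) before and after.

Decreasing α from 0.1 to 0.025:
• Type I error rate decreases (α is the Type I rate by definition).
• Critical value moves from z_{α/2} = 1.645 to 2.241, so power = Φ(λ - z_{α/2}) goes from Φ(2.85 - 1.645) = 0.886 to Φ(2.85 - 2.241) = 0.729.
• Type II error rate β = 1 - power therefore increases (0.114 → 0.271).
Appropriate when false positives are costly — here, a legitimate email is sent to the spam folder and the user misses it.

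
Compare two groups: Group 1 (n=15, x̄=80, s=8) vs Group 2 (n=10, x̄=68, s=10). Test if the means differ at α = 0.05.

Pooled sp = 8.84. t = 3.326, df = 23. Critical t = ±2.069. Reject H₀.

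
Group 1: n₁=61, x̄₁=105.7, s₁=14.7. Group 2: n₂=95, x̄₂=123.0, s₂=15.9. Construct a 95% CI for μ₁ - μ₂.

Difference = -17.3. SE = √(14.7²/61 + 15.9²/95) = 2.491. CI = (-22.18, -12.42)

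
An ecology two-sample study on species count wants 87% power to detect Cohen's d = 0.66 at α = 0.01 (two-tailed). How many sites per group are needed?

z_{α/2} = 2.576, z_β = Φ⁻¹(0.87) = 1.126. For medium effect (d = 0.66): n per group = 2(z_{α/2} + z_β)²/d² = 2(2.576 + 1.126)²/0.66² = 62.9 → 63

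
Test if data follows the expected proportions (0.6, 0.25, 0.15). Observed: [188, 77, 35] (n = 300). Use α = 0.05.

Expected: [180.0, 75.0, 45.0]. χ² = 2.631. df = 2, critical = 5.991. Fail to reject H₀.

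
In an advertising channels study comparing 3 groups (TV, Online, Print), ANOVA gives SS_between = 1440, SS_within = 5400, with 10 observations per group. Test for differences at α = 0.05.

df_between = 2, df_within = 27. F = MS_between/MS_within = 720.0/200.0 = 3.6. F_crit ≈ 3.354. Reject H₀. At least one mean differs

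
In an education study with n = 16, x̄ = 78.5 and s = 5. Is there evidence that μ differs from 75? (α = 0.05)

t = (x̄ - μ₀)/(s/√n) = (78.5 - 75)/(5/√16) = 2.8. df = 15, critical t = ±2.131. Reject H₀.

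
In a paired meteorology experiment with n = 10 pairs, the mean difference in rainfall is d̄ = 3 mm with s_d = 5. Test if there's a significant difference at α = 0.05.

t = d̄/(s_d/√n) = 3/(5/√10) = 1.897. df = 9, critical t = ±2.262. Fail to reject H₀.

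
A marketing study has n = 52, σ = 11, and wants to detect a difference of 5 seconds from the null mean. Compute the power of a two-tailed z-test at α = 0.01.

SE = σ/√n = 11/√52 = 1.525. Non-centrality λ = d/SE = 5/1.525 = 3.278. Power ≈ Φ(λ - z_{α/2}) = Φ(3.278 - 2.576) = Φ(0.702) = 0.759.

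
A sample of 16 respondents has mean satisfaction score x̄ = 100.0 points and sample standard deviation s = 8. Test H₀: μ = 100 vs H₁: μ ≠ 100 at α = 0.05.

t = (x̄ - μ₀)/(s/√n) = (100.0 - 100)/(8/√16) = 0.0. df = 15, critical t = ±2.131. Fail to reject H₀.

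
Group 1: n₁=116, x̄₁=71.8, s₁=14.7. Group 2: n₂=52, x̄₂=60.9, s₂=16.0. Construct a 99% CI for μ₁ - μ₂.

Difference = 10.9. SE = √(14.7²/116 + 16.0²/52) = 2.605. CI = (4.19, 17.61)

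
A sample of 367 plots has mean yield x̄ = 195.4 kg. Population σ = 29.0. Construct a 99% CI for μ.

CI = x̄ ± z*(σ/√n) = 195.4 ± 2.576(29.0/√367) = 195.4 ± 3.9 = (191.5, 199.3)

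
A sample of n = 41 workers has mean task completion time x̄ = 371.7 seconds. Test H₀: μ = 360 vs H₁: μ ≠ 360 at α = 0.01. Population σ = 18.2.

z = (x̄ - μ₀)/(σ/√n) = (371.7 - 360)/(18.2/√41) = 4.116. Critical value: ±2.576. Since |4.116| > 2.576, Reject H₀.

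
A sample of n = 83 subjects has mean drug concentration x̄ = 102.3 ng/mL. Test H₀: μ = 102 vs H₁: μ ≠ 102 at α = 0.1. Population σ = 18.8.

z = (x̄ - μ₀)/(σ/√n) = (102.3 - 102)/(18.8/√83) = 0.145. Critical value: ±1.645. Since |0.145| ≤ 1.645, Fail to reject H₀.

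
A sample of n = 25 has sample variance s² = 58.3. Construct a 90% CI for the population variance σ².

df = 24. χ²_{0.05} = 36.415, χ²_{0.95} = 13.848. CI for σ² = ((n-1)s²/χ²_{α/2}, (n-1)s²/χ²_{1-α/2}) = (24·58.3/36.415, 24·58.3/13.848) = (38.42, 101.04)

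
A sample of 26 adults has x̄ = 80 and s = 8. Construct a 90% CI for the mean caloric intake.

CI = x̄ ± t*(s/√n) = 80 ± 1.708(8/√26) = (77.32, 82.68)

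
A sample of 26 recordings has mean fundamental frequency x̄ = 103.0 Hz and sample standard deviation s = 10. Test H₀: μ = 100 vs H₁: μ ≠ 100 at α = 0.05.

t = (x̄ - μ₀)/(s/√n) = (103.0 - 100)/(10/√26) = 1.53. df = 25, critical t = ±2.06. Fail to reject H₀.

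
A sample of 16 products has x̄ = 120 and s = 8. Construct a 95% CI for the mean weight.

CI = x̄ ± t*(s/√n) = 120 ± 2.131(8/√16) = (115.74, 124.26)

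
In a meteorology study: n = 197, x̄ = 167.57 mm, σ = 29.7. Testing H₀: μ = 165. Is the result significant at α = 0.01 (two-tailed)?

z = (167.57 - 165)/(29.7/√197) = 1.215. Since |z| ≤ 2.576, not significant at α = 0.01.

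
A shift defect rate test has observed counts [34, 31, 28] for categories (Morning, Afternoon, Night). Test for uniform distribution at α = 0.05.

Expected = 31 each. χ² = Σ(O-E)²/E = 0.581. df = 2, critical value = 5.991. Fail to reject H₀.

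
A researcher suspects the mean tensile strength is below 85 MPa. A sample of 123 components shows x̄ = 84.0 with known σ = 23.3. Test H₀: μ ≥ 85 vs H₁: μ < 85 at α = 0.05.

z = -0.476. Critical value: -1.645. Fail to reject H₀.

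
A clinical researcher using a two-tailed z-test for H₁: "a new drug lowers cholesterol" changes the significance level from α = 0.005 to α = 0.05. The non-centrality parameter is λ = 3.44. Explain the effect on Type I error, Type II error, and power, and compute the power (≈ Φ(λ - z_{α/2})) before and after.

Increasing α from 0.005 to 0.05:
• Type I error rate increases (α is the Type I rate by definition).
• Critical value moves from z_{α/2} = 2.807 to 1.96, so power = Φ(λ - z_{α/2}) goes from Φ(3.44 - 2.807) = 0.737 to Φ(3.44 - 1.96) = 0.931.
• Type II error rate β = 1 - power therefore decreases (0.263 → 0.069).
Appropriate when false negatives are costly — here, shelving an effective drug — patients miss out on a treatment that would have helped.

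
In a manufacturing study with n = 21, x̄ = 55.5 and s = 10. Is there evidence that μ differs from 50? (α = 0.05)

t = (x̄ - μ₀)/(s/√n) = (55.5 - 50)/(10/√21) = 2.52. df = 20, critical t = ±2.086. Reject H₀.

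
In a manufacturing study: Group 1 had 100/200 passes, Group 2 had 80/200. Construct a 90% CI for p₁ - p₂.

p̂₁ = 0.5, p̂₂ = 0.4. Difference = 0.1. CI = (0.019, 0.181)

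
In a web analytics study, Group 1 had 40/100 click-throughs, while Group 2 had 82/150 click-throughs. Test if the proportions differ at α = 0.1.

p̂₁ = 0.4, p̂₂ = 0.547, pooled p̂ = 0.488. z = -2.273. Critical: ±1.645. Reject H₀.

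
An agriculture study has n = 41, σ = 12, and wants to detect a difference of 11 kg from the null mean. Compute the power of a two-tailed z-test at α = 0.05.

SE = σ/√n = 12/√41 = 1.874. Non-centrality λ = d/SE = 11/1.874 = 5.87. Power ≈ Φ(λ - z_{α/2}) = Φ(5.87 - 1.96) = Φ(3.91) = 1.0.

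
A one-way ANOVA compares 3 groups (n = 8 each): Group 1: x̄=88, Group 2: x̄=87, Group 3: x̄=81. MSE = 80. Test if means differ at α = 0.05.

Grand mean = 85.33. SS_between = 229.33, MS_between = 114.67. F = 1.433, F_crit ≈ 3.467. Fail to reject H₀.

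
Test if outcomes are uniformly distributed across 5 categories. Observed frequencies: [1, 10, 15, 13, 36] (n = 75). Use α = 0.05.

Expected = 15 each. χ² = Σ(O-E)²/E = 44.4. df = 4, critical value = 9.488. Reject H₀.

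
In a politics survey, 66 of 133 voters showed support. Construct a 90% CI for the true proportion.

p̂ = 0.496. CI = p̂ ± z*√(p̂(1-p̂)/n) = (0.425, 0.568)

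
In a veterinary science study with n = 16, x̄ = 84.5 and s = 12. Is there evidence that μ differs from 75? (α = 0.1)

t = (x̄ - μ₀)/(s/√n) = (84.5 - 75)/(12/√16) = 3.167. df = 15, critical t = ±1.753. Reject H₀.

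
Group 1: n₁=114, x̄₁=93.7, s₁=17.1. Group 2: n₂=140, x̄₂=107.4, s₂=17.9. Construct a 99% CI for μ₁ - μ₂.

Difference = -13.7. SE = √(17.1²/114 + 17.9²/140) = 2.203. CI = (-19.38, -8.02)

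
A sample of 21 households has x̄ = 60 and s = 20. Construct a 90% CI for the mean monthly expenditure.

CI = x̄ ± t*(s/√n) = 60 ± 1.725(20/√21) = (52.47, 67.53)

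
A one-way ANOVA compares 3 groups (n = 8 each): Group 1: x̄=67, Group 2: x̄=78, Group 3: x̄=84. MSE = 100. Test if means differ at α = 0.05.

Grand mean = 76.33. SS_between = 1189.33, MS_between = 594.67. F = 5.947, F_crit ≈ 3.467. Reject H₀.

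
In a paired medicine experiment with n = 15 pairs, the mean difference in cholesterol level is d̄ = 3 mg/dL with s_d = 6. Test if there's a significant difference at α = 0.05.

t = d̄/(s_d/√n) = 3/(6/√15) = 1.936. df = 14, critical t = ±2.145. Fail to reject H₀.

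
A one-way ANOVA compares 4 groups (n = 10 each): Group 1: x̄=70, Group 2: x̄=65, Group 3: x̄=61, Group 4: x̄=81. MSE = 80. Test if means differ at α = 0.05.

Grand mean = 69.25. SS_between = 2247.5, MS_between = 749.17. F = 9.365, F_crit ≈ 2.866. Reject H₀.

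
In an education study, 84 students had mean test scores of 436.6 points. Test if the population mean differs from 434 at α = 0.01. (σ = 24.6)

z = (x̄ - μ₀)/(σ/√n) = (436.6 - 434)/(24.6/√84) = 0.969. Critical value: ±2.576. Since |0.969| ≤ 2.576, Fail to reject H₀.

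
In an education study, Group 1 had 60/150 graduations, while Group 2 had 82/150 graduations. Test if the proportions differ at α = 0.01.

p̂₁ = 0.4, p̂₂ = 0.547, pooled p̂ = 0.473. z = -2.544. Critical: ±2.576. Fail to reject H₀.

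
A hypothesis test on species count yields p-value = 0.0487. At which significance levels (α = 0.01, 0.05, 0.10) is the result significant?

p = 0.0487. Significant at: α = 0.05, 0.1.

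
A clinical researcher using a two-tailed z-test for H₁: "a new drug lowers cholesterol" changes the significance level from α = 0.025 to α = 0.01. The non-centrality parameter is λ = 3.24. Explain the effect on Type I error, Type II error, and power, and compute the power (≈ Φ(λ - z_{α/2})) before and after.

Decreasing α from 0.025 to 0.01:
• Type I error rate decreases (α is the Type I rate by definition).
• Critical value moves from z_{α/2} = 2.241 to 2.576, so power = Φ(λ - z_{α/2}) goes from Φ(3.24 - 2.241) = 0.841 to Φ(3.24 - 2.576) = 0.747.
• Type II error rate β = 1 - power therefore increases (0.159 → 0.253).
Appropriate when false positives are costly — here, approving an ineffective drug — patients take a useless medication and may skip effective alternatives.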